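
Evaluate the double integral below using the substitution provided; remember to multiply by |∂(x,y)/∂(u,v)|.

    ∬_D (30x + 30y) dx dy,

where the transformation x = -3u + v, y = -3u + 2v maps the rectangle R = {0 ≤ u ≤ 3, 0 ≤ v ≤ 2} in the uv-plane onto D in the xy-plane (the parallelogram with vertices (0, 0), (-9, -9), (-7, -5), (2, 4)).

Compute the Jacobian determinant of (x, y) with respect to (u, v):

    ∂(x,y)/∂(u,v) = | -3  1 | = (-3)(2) - (1)(-3) = -3.
                   | -3  2 |

Its absolute value is |J| = 3 (the area scaling factor).

Substituting x = -3u + v, y = -3u + 2v into the integrand,

    30x + 30y → -180u + 90v,

so the integral becomes

    ∬_R (-180u + 90v) · |J| du dv = ∫_0^3 ∫_0^2 (-540u + 270v) dv du.

Inner (v): 540 - 1080u.
Outer (u): -3240.

Therefore ∬_D (30x + 30y) dx dy = -3240.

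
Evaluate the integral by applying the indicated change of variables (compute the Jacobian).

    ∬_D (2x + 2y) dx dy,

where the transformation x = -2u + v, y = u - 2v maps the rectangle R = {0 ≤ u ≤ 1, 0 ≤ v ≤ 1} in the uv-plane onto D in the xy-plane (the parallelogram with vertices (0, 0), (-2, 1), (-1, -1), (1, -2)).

Compute the Jacobian determinant of (x, y) with respect to (u, v):

    ∂(x,y)/∂(u,v) = | -2  1 | = (-2)(-2) - (1)(1) = 3.
                   | 1  -2 |

Its absolute value is |J| = 3 (the area scaling factor).

Substituting x = -2u + v, y = u - 2v into the integrand,

    2x + 2y → -2u - 2v,

so the integral becomes

    ∬_R (-2u - 2v) · |J| du dv = ∫_0^1 ∫_0^1 (-6u - 6v) dv du.

Inner (v): -6u - 3.
Outer (u): -6.

Therefore ∬_D (2x + 2y) dx dy = -6.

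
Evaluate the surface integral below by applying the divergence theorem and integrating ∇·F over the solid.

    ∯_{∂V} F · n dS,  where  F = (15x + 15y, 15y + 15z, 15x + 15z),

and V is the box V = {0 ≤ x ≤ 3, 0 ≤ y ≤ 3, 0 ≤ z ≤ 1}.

By the divergence theorem,

    ∯_{∂V} F · n dS = ∭_V (∇ · F) dV.

Compute the divergence:
    ∇ · F = ∂F_x/∂x + ∂F_y/∂y + ∂F_z/∂z = 15 + 15 + 15 = 45.

V is a rectangular box, so dV = dx dy dz with 0 ≤ x ≤ 3, 0 ≤ y ≤ 3, 0 ≤ z ≤ 1.

Integrate (45) over V as an iterated integral:

    ∭_V (∇·F) dV = ∫_0^{3} ∫_0^{3} ∫_0^{1} (45) dz dy dx.

Inner (z from 0 to 1): 45.
Middle (y from 0 to 3): 135.
Outer (x from 0 to 3): 405.

Therefore ∯_{∂V} F · n dS = 405.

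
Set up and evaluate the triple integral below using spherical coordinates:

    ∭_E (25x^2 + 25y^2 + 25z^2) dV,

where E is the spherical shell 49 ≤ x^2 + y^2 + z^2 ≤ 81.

In spherical coordinates, x = ρ sin(φ) cos(θ), y = ρ sin(φ) sin(θ), z = ρ cos(φ), and dV = ρ^2 sin(φ) dρ dφ dθ.

The integrand becomes 25ρ^2, so

    ∭_E (25x^2 + 25y^2 + 25z^2) dV = ∫_{0}^{2π} ∫_{0}^{π} ∫_{7}^{9} (25ρ^2) · ρ^2 sin(φ) dρ dφ dθ.

Inner (ρ): 211210sin(φ).
Middle (φ): 422420.
Outer (θ): 844840π.

Therefore the triple integral equals 844840π.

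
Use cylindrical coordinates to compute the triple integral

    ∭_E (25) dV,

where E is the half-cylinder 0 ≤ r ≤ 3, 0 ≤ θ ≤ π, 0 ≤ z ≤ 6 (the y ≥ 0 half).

In cylindrical coordinates, x = r cos(θ), y = r sin(θ), z = z, and dV = r dr dθ dz.

The integrand becomes 25, so

    ∭_E (25) dV = ∫_{0}^{π} ∫_{0}^{3} ∫_{0}^{6} (25) · r dz dr dθ.

Inner (z): 150r.
Middle (r from 0 to 3): 675.
Outer (θ): 675π.

Therefore the triple integral equals 675π.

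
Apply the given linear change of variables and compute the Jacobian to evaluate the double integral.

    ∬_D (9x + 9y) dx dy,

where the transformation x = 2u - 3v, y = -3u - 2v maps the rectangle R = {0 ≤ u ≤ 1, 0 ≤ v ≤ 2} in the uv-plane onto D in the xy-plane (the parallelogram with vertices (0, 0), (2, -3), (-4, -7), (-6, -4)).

Compute the Jacobian determinant of (x, y) with respect to (u, v):

    ∂(x,y)/∂(u,v) = | 2  -3 | = (2)(-2) - (-3)(-3) = -13.
                   | -3  -2 |

Its absolute value is |J| = 13 (the area scaling factor).

Substituting x = 2u - 3v, y = -3u - 2v into the integrand,

    9x + 9y → -9u - 45v,

so the integral becomes

    ∬_R (-9u - 45v) · |J| du dv = ∫_0^1 ∫_0^2 (-117u - 585v) dv du.

Inner (v): -234u - 1170.
Outer (u): -1287.

Therefore ∬_D (9x + 9y) dx dy = -1287.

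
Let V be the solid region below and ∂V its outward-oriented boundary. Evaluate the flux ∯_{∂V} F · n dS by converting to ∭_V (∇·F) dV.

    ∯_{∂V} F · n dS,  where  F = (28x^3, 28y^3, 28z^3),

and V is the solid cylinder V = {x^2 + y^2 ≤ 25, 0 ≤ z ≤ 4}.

By the divergence theorem,

    ∯_{∂V} F · n dS = ∭_V (∇ · F) dV.

Compute the divergence:
    ∇ · F = ∂F_x/∂x + ∂F_y/∂y + ∂F_z/∂z = 84x^2 + 84y^2 + 84z^2.

In cylindrical coordinates, x = r cos(θ), y = r sin(θ), z = z, dV = r dr dθ dz, with 0 ≤ r ≤ 5, 0 ≤ θ ≤ 2π, 0 ≤ z ≤ 4.

The integrand, after substitution and multiplying by the volume element, becomes (84r^2 + 84z^2) · r, so

    ∭_V (∇·F) dV = ∫_0^{2π} ∫_0^{5} ∫_0^{4} (84r^2 + 84z^2) · r dz dr dθ.

Inner (z from 0 to 4): 336r^3 + 1792r.
Middle (r from 0 to 5): 74900.
Outer (θ from 0 to 2π): 149800π.

Therefore ∯_{∂V} F · n dS = 149800π.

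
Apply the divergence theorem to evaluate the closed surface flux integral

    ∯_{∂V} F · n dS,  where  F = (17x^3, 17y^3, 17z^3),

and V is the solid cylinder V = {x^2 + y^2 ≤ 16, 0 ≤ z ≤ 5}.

By the divergence theorem,

    ∯_{∂V} F · n dS = ∭_V (∇ · F) dV.

Compute the divergence:
    ∇ · F = ∂F_x/∂x + ∂F_y/∂y + ∂F_z/∂z = 51x^2 + 51y^2 + 51z^2.

In cylindrical coordinates, x = r cos(θ), y = r sin(θ), z = z, dV = r dr dθ dz, with 0 ≤ r ≤ 4, 0 ≤ θ ≤ 2π, 0 ≤ z ≤ 5.

The integrand, after substitution and multiplying by the volume element, becomes (51r^2 + 51z^2) · r, so

    ∭_V (∇·F) dV = ∫_0^{2π} ∫_0^{4} ∫_0^{5} (51r^2 + 51z^2) · r dz dr dθ.

Inner (z from 0 to 5): 255r^3 + 2125r.
Middle (r from 0 to 4): 33320.
Outer (θ from 0 to 2π): 66640π.

Therefore ∯_{∂V} F · n dS = 66640π.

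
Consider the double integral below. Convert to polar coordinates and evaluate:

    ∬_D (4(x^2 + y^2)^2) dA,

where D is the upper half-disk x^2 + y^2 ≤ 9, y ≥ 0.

The region D is 0 ≤ r ≤ 3, 0 ≤ θ ≤ π in polar coordinates, where x = r cos(θ), y = r sin(θ), and dA = r dr dθ.

Under the substitution, the integrand becomes 4r^4, so

    ∬_D (4(x^2 + y^2)^2) dA = ∫_{0}^{π} ∫_{0}^{3} (4r^4) · r dr dθ.

Inner integral (in r): ∫_{0}^{3} (4r^4) · r dr = 486.

Outer integral (in θ): ∫_{0}^{π} (486) dθ = 486π.

Therefore ∬_D (4(x^2 + y^2)^2) dA = 486π.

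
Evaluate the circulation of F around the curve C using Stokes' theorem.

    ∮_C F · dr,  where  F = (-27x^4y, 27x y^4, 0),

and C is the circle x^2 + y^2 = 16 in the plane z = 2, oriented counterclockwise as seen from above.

Let S be the flat disk x^2 + y^2 ≤ 16 in the plane z = 2, with upward unit normal n̂ = ẑ. By Stokes' theorem,

    ∮_C F · dr = ∬_S (∇ × F) · n̂ dS = ∬_D (curl F)_z dA,

where D is the disk x^2 + y^2 ≤ 16.

Compute the curl of F = (-27x^4y, 27x y^4, 0):
    (∇ × F)_x = ∂F_z/∂y - ∂F_y/∂z = 0,
    (∇ × F)_y = ∂F_x/∂z - ∂F_z/∂x = 0,
    (∇ × F)_z = ∂F_y/∂x - ∂F_x/∂y = 27x^4 + 27y^4.

On z = 2, (curl F)_z = 27x^4 + 27y^4.

Convert to polar (x = r cos θ, y = r sin θ, dA = r dr dθ); the integrand becomes 27r^4(sin(θ)^4 + cos(θ)^4), so

    ∬_D (curl F)_z dA = ∫_0^{2π} ∫_0^{4} (27r^4(sin(θ)^4 + cos(θ)^4)) · r dr dθ.

Inner (r from 0 to 4): 18432sin(θ)^4 + 18432cos(θ)^4.
Outer (θ from 0 to 2π): 27648π.

Therefore ∮_C F · dr = 27648π.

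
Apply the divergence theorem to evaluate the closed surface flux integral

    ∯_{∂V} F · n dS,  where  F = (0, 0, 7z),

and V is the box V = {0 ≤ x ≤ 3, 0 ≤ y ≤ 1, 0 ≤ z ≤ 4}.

By the divergence theorem,

    ∯_{∂V} F · n dS = ∭_V (∇ · F) dV.

Compute the divergence:
    ∇ · F = ∂F_x/∂x + ∂F_y/∂y + ∂F_z/∂z = 0 + 0 + 7 = 7.

V is a rectangular box, so dV = dx dy dz with 0 ≤ x ≤ 3, 0 ≤ y ≤ 1, 0 ≤ z ≤ 4.

Integrate (7) over V as an iterated integral:

    ∭_V (∇·F) dV = ∫_0^{3} ∫_0^{1} ∫_0^{4} (7) dz dy dx.

Inner (z from 0 to 4): 28.
Middle (y from 0 to 1): 28.
Outer (x from 0 to 3): 84.

Therefore ∯_{∂V} F · n dS = 84.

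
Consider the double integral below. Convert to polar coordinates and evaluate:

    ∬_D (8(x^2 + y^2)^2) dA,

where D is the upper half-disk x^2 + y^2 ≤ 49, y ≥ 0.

The region D is 0 ≤ r ≤ 7, 0 ≤ θ ≤ π in polar coordinates, where x = r cos(θ), y = r sin(θ), and dA = r dr dθ.

Under the substitution, the integrand becomes 8r^4, so

    ∬_D (8(x^2 + y^2)^2) dA = ∫_{0}^{π} ∫_{0}^{7} (8r^4) · r dr dθ.

Inner integral (in r): ∫_{0}^{7} (8r^4) · r dr = 470596/3.

Outer integral (in θ): ∫_{0}^{π} (470596/3) dθ = 470596π/3.

Therefore ∬_D (8(x^2 + y^2)^2) dA = 470596π/3.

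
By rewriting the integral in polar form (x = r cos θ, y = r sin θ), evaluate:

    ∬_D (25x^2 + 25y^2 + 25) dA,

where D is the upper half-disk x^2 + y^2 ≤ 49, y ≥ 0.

The region D is 0 ≤ r ≤ 7, 0 ≤ θ ≤ π in polar coordinates, where x = r cos(θ), y = r sin(θ), and dA = r dr dθ.

Under the substitution, the integrand becomes 25r^2 + 25, so

    ∬_D (25x^2 + 25y^2 + 25) dA = ∫_{0}^{π} ∫_{0}^{7} (25r^2 + 25) · r dr dθ.

Inner integral (in r): ∫_{0}^{7} (25r^2 + 25) · r dr = 62475/4.

Outer integral (in θ): ∫_{0}^{π} (62475/4) dθ = 62475π/4.

Therefore ∬_D (25x^2 + 25y^2 + 25) dA = 62475π/4.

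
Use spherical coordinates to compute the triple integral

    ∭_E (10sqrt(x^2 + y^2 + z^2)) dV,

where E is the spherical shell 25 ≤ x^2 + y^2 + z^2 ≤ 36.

In spherical coordinates, x = ρ sin(φ) cos(θ), y = ρ sin(φ) sin(θ), z = ρ cos(φ), and dV = ρ^2 sin(φ) dρ dφ dθ.

The integrand becomes 10ρ, so

    ∭_E (10sqrt(x^2 + y^2 + z^2)) dV = ∫_{0}^{2π} ∫_{0}^{π} ∫_{5}^{6} (10ρ) · ρ^2 sin(φ) dρ dφ dθ.

Inner (ρ): 3355sin(φ)/2.
Middle (φ): 3355.
Outer (θ): 6710π.

Therefore the triple integral equals 6710π.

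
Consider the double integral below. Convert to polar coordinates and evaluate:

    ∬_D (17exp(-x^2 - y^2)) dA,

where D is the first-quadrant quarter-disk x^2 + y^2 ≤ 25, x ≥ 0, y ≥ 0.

The region D is 0 ≤ r ≤ 5, 0 ≤ θ ≤ π/2 in polar coordinates, where x = r cos(θ), y = r sin(θ), and dA = r dr dθ.

Under the substitution, the integrand becomes 17exp(-r^2), so

    ∬_D (17exp(-x^2 - y^2)) dA = ∫_{0}^{π/2} ∫_{0}^{5} (17exp(-r^2)) · r dr dθ.

Inner integral (in r): ∫_{0}^{5} (17exp(-r^2)) · r dr = 17/2 - 17exp(-25)/2.

Outer integral (in θ): ∫_{0}^{π/2} (17/2 - 17exp(-25)/2) dθ = -17π (1 - exp(25))exp(-25)/4.

Therefore ∬_D (17exp(-x^2 - y^2)) dA = -17π (1 - exp(25))exp(-25)/4.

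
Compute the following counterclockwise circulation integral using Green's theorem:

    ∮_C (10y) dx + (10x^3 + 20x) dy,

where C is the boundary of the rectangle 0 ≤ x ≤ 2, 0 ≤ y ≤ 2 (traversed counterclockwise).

Green's theorem converts the closed line integral into a double integral over the enclosed region D:

    ∮_C P dx + Q dy = ∬_D (∂Q/∂x - ∂P/∂y) dA.

Here P = 10y, Q = 10x^3 + 20x, so

    ∂Q/∂x = 30x^2 + 20,    ∂P/∂y = 10,
    ∂Q/∂x - ∂P/∂y = 30x^2 + 10.

D is the region 0 ≤ x ≤ 2, 0 ≤ y ≤ 2. Evaluating the double integral:

    ∬_D (30x^2 + 10) dA = ∫_0^{2} ∫_0^{2} (30x^2 + 10) dy dx.

Inner (y from 0 to 2): 60x^2 + 20.
Outer (x from 0 to 2): 200.

Therefore ∮_C P dx + Q dy = 200.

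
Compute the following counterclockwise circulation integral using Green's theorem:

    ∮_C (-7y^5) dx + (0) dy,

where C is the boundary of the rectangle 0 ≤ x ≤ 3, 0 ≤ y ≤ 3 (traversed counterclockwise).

Green's theorem converts the closed line integral into a double integral over the enclosed region D:

    ∮_C P dx + Q dy = ∬_D (∂Q/∂x - ∂P/∂y) dA.

Here P = -7y^5, Q = 0, so

    ∂Q/∂x = 0,    ∂P/∂y = -35y^4,
    ∂Q/∂x - ∂P/∂y = 35y^4.

D is the region 0 ≤ x ≤ 3, 0 ≤ y ≤ 3. Evaluating the double integral:

    ∬_D (35y^4) dA = ∫_0^{3} ∫_0^{3} (35y^4) dy dx.

Inner (y from 0 to 3): 1701.
Outer (x from 0 to 3): 5103.

Therefore ∮_C P dx + Q dy = 5103.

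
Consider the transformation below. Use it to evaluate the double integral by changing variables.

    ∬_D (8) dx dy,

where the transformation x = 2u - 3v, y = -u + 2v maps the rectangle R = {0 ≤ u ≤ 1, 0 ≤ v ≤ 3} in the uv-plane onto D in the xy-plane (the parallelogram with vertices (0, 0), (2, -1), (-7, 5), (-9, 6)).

Compute the Jacobian determinant of (x, y) with respect to (u, v):

    ∂(x,y)/∂(u,v) = | 2  -3 | = (2)(2) - (-3)(-1) = 1.
                   | -1  2 |

Its absolute value is |J| = 1 (the area scaling factor).

Substituting x = 2u - 3v, y = -u + 2v into the integrand,

    8 → 8,

so the integral becomes

    ∬_R (8) · |J| du dv = ∫_0^1 ∫_0^3 (8) dv du.

Inner (v): 24.
Outer (u): 24.

Therefore ∬_D (8) dx dy = 24.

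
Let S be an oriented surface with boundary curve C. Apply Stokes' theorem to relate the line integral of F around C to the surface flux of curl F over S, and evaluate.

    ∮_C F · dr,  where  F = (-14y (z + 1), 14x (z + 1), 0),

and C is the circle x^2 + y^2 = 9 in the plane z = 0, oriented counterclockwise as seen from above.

Let S be the flat disk x^2 + y^2 ≤ 9 in the plane z = 0, with upward unit normal n̂ = ẑ. By Stokes' theorem,

    ∮_C F · dr = ∬_S (∇ × F) · n̂ dS = ∬_D (curl F)_z dA,

where D is the disk x^2 + y^2 ≤ 9.

Compute the curl of F = (-14y (z + 1), 14x (z + 1), 0):
    (∇ × F)_x = ∂F_z/∂y - ∂F_y/∂z = -14x,
    (∇ × F)_y = ∂F_x/∂z - ∂F_z/∂x = -14y,
    (∇ × F)_z = ∂F_y/∂x - ∂F_x/∂y = 28z + 28.

On z = 0, (curl F)_z = 28.

Convert to polar (x = r cos θ, y = r sin θ, dA = r dr dθ); the integrand becomes 28, so

    ∬_D (curl F)_z dA = ∫_0^{2π} ∫_0^{3} (28) · r dr dθ.

Inner (r from 0 to 3): 126.
Outer (θ from 0 to 2π): 252π.

Therefore ∮_C F · dr = 252π.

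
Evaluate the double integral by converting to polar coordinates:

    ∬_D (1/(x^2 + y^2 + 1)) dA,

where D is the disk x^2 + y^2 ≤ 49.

The region D is 0 ≤ r ≤ 7, 0 ≤ θ ≤ 2π in polar coordinates, where x = r cos(θ), y = r sin(θ), and dA = r dr dθ.

Under the substitution, the integrand becomes 1/(r^2 + 1), so

    ∬_D (1/(x^2 + y^2 + 1)) dA = ∫_{0}^{2π} ∫_{0}^{7} (1/(r^2 + 1)) · r dr dθ.

Inner integral (in r): ∫_{0}^{7} (1/(r^2 + 1)) · r dr = log(50)/2.

Outer integral (in θ): ∫_{0}^{2π} (log(50)/2) dθ = π log(50).

Therefore ∬_D (1/(x^2 + y^2 + 1)) dA = π log(50).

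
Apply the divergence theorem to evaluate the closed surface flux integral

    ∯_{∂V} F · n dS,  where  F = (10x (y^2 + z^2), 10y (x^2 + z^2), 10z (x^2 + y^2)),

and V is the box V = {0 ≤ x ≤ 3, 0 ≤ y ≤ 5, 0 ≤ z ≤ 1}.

By the divergence theorem,

    ∯_{∂V} F · n dS = ∭_V (∇ · F) dV.

Compute the divergence:
    ∇ · F = ∂F_x/∂x + ∂F_y/∂y + ∂F_z/∂z = 10y^2 + 10z^2 + 10x^2 + 10z^2 + 10x^2 + 10y^2 = 20x^2 + 20y^2 + 20z^2.

V is a rectangular box, so dV = dx dy dz with 0 ≤ x ≤ 3, 0 ≤ y ≤ 5, 0 ≤ z ≤ 1.

Integrate (20x^2 + 20y^2 + 20z^2) over V as an iterated integral:

    ∭_V (∇·F) dV = ∫_0^{3} ∫_0^{5} ∫_0^{1} (20x^2 + 20y^2 + 20z^2) dz dy dx.

Inner (z from 0 to 1): 20x^2 + 20y^2 + 20/3.
Middle (y from 0 to 5): 100x^2 + 2600/3.
Outer (x from 0 to 3): 3500.

Therefore ∯_{∂V} F · n dS = 3500.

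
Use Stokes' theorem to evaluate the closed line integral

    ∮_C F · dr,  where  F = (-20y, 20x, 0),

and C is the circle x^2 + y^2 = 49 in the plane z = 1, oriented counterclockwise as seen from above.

Let S be the flat disk x^2 + y^2 ≤ 49 in the plane z = 1, with upward unit normal n̂ = ẑ. By Stokes' theorem,

    ∮_C F · dr = ∬_S (∇ × F) · n̂ dS = ∬_D (curl F)_z dA,

where D is the disk x^2 + y^2 ≤ 49.

Compute the curl of F = (-20y, 20x, 0):
    (∇ × F)_x = ∂F_z/∂y - ∂F_y/∂z = 0,
    (∇ × F)_y = ∂F_x/∂z - ∂F_z/∂x = 0,
    (∇ × F)_z = ∂F_y/∂x - ∂F_x/∂y = 40.

On z = 1, (curl F)_z = 40.

Convert to polar (x = r cos θ, y = r sin θ, dA = r dr dθ); the integrand becomes 40, so

    ∬_D (curl F)_z dA = ∫_0^{2π} ∫_0^{7} (40) · r dr dθ.

Inner (r from 0 to 7): 980.
Outer (θ from 0 to 2π): 1960π.

Therefore ∮_C F · dr = 1960π.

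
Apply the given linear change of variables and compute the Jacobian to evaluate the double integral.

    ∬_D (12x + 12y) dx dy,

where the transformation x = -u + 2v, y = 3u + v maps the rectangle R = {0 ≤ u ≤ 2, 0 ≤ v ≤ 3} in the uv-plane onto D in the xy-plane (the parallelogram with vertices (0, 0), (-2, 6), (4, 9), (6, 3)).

Compute the Jacobian determinant of (x, y) with respect to (u, v):

    ∂(x,y)/∂(u,v) = | -1  2 | = (-1)(1) - (2)(3) = -7.
                   | 3  1 |

Its absolute value is |J| = 7 (the area scaling factor).

Substituting x = -u + 2v, y = 3u + v into the integrand,

    12x + 12y → 24u + 36v,

so the integral becomes

    ∬_R (24u + 36v) · |J| du dv = ∫_0^2 ∫_0^3 (168u + 252v) dv du.

Inner (v): 504u + 1134.
Outer (u): 3276.

Therefore ∬_D (12x + 12y) dx dy = 3276.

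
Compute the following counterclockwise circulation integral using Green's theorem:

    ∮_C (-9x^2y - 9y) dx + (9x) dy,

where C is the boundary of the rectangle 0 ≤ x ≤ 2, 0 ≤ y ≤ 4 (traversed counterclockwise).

Green's theorem converts the closed line integral into a double integral over the enclosed region D:

    ∮_C P dx + Q dy = ∬_D (∂Q/∂x - ∂P/∂y) dA.

Here P = -9x^2y - 9y, Q = 9x, so

    ∂Q/∂x = 9,    ∂P/∂y = -9x^2 - 9,
    ∂Q/∂x - ∂P/∂y = 9x^2 + 18.

D is the region 0 ≤ x ≤ 2, 0 ≤ y ≤ 4. Evaluating the double integral:

    ∬_D (9x^2 + 18) dA = ∫_0^{2} ∫_0^{4} (9x^2 + 18) dy dx.

Inner (y from 0 to 4): 36x^2 + 72.
Outer (x from 0 to 2): 240.

Therefore ∮_C P dx + Q dy = 240.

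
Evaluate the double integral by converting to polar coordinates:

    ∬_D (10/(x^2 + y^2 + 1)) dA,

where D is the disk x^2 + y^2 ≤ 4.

The region D is 0 ≤ r ≤ 2, 0 ≤ θ ≤ 2π in polar coordinates, where x = r cos(θ), y = r sin(θ), and dA = r dr dθ.

Under the substitution, the integrand becomes 10/(r^2 + 1), so

    ∬_D (10/(x^2 + y^2 + 1)) dA = ∫_{0}^{2π} ∫_{0}^{2} (10/(r^2 + 1)) · r dr dθ.

Inner integral (in r): ∫_{0}^{2} (10/(r^2 + 1)) · r dr = log(3125).

Outer integral (in θ): ∫_{0}^{2π} (log(3125)) dθ = 10π log(5).

Therefore ∬_D (10/(x^2 + y^2 + 1)) dA = 10π log(5).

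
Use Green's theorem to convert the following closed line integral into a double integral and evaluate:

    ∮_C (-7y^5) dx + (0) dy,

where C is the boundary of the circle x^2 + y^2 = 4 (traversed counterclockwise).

Green's theorem converts the closed line integral into a double integral over the enclosed region D:

    ∮_C P dx + Q dy = ∬_D (∂Q/∂x - ∂P/∂y) dA.

Here P = -7y^5, Q = 0, so

    ∂Q/∂x = 0,    ∂P/∂y = -35y^4,
    ∂Q/∂x - ∂P/∂y = 35y^4.

D is the region x^2 + y^2 ≤ 4. Evaluating the double integral:

In polar coordinates (x = r cos θ, y = r sin θ, dA = r dr dθ) the integrand becomes 35r^4sin(θ)^4, so

    ∬_D (35y^4) dA = ∫_0^{2π} ∫_0^{2} (35r^4sin(θ)^4) · r dr dθ.

Inner (r from 0 to 2): 1120sin(θ)^4/3.
Outer (θ from 0 to 2π): 280π.

Therefore ∮_C P dx + Q dy = 280π.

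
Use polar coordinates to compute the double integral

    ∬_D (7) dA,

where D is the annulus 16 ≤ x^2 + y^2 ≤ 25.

The region D is 4 ≤ r ≤ 5, 0 ≤ θ ≤ 2π in polar coordinates, where x = r cos(θ), y = r sin(θ), and dA = r dr dθ.

Under the substitution, the integrand becomes 7, so

    ∬_D (7) dA = ∫_{0}^{2π} ∫_{4}^{5} (7) · r dr dθ.

Inner integral (in r): ∫_{4}^{5} (7) · r dr = 63/2.

Outer integral (in θ): ∫_{0}^{2π} (63/2) dθ = 63π.

Therefore ∬_D (7) dA = 63π.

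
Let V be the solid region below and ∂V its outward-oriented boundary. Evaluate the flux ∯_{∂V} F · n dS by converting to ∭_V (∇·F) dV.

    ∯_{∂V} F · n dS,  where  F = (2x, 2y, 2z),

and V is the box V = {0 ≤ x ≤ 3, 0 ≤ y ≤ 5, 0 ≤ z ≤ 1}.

By the divergence theorem,

    ∯_{∂V} F · n dS = ∭_V (∇ · F) dV.

Compute the divergence:
    ∇ · F = ∂F_x/∂x + ∂F_y/∂y + ∂F_z/∂z = 2 + 2 + 2 = 6.

V is a rectangular box, so dV = dx dy dz with 0 ≤ x ≤ 3, 0 ≤ y ≤ 5, 0 ≤ z ≤ 1.

Integrate (6) over V as an iterated integral:

    ∭_V (∇·F) dV = ∫_0^{3} ∫_0^{5} ∫_0^{1} (6) dz dy dx.

Inner (z from 0 to 1): 6.
Middle (y from 0 to 5): 30.
Outer (x from 0 to 3): 90.

Therefore ∯_{∂V} F · n dS = 90.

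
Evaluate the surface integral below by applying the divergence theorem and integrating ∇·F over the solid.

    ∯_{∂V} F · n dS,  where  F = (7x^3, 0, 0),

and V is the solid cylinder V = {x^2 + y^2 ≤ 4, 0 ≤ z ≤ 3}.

By the divergence theorem,

    ∯_{∂V} F · n dS = ∭_V (∇ · F) dV.

Compute the divergence:
    ∇ · F = ∂F_x/∂x + ∂F_y/∂y + ∂F_z/∂z = 21x^2 + 0 + 0 = 21x^2.

In cylindrical coordinates, x = r cos(θ), y = r sin(θ), z = z, dV = r dr dθ dz, with 0 ≤ r ≤ 2, 0 ≤ θ ≤ 2π, 0 ≤ z ≤ 3.

The integrand, after substitution and multiplying by the volume element, becomes (21r^2cos(θ)^2) · r, so

    ∭_V (∇·F) dV = ∫_0^{2π} ∫_0^{2} ∫_0^{3} (21r^2cos(θ)^2) · r dz dr dθ.

Inner (z from 0 to 3): 63r^3cos(θ)^2.
Middle (r from 0 to 2): 252cos(θ)^2.
Outer (θ from 0 to 2π): 252π.

Therefore ∯_{∂V} F · n dS = 252π.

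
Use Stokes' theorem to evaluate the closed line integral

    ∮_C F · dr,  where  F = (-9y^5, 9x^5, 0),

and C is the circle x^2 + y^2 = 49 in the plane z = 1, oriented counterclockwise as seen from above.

Let S be the flat disk x^2 + y^2 ≤ 49 in the plane z = 1, with upward unit normal n̂ = ẑ. By Stokes' theorem,

    ∮_C F · dr = ∬_S (∇ × F) · n̂ dS = ∬_D (curl F)_z dA,

where D is the disk x^2 + y^2 ≤ 49.

Compute the curl of F = (-9y^5, 9x^5, 0):
    (∇ × F)_x = ∂F_z/∂y - ∂F_y/∂z = 0,
    (∇ × F)_y = ∂F_x/∂z - ∂F_z/∂x = 0,
    (∇ × F)_z = ∂F_y/∂x - ∂F_x/∂y = 45x^4 + 45y^4.

On z = 1, (curl F)_z = 45x^4 + 45y^4.

Convert to polar (x = r cos θ, y = r sin θ, dA = r dr dθ); the integrand becomes 45r^4(sin(θ)^4 + cos(θ)^4), so

    ∬_D (curl F)_z dA = ∫_0^{2π} ∫_0^{7} (45r^4(sin(θ)^4 + cos(θ)^4)) · r dr dθ.

Inner (r from 0 to 7): 1764735sin(θ)^4/2 + 1764735cos(θ)^4/2.
Outer (θ from 0 to 2π): 5294205π/4.

Therefore ∮_C F · dr = 5294205π/4.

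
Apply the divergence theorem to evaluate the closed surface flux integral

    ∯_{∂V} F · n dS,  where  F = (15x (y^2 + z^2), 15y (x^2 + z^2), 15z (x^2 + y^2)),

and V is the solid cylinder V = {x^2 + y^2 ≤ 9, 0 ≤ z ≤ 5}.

By the divergence theorem,

    ∯_{∂V} F · n dS = ∭_V (∇ · F) dV.

Compute the divergence:
    ∇ · F = ∂F_x/∂x + ∂F_y/∂y + ∂F_z/∂z = 15y^2 + 15z^2 + 15x^2 + 15z^2 + 15x^2 + 15y^2 = 30x^2 + 30y^2 + 30z^2.

In cylindrical coordinates, x = r cos(θ), y = r sin(θ), z = z, dV = r dr dθ dz, with 0 ≤ r ≤ 3, 0 ≤ θ ≤ 2π, 0 ≤ z ≤ 5.

The integrand, after substitution and multiplying by the volume element, becomes (30r^2 + 30z^2) · r, so

    ∭_V (∇·F) dV = ∫_0^{2π} ∫_0^{3} ∫_0^{5} (30r^2 + 30z^2) · r dz dr dθ.

Inner (z from 0 to 5): 150r^3 + 1250r.
Middle (r from 0 to 3): 17325/2.
Outer (θ from 0 to 2π): 17325π.

Therefore ∯_{∂V} F · n dS = 17325π.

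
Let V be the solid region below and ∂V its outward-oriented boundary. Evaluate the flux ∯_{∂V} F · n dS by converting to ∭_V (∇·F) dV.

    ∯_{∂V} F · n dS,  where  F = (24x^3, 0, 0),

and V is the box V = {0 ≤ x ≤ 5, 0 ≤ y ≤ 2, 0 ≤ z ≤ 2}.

By the divergence theorem,

    ∯_{∂V} F · n dS = ∭_V (∇ · F) dV.

Compute the divergence:
    ∇ · F = ∂F_x/∂x + ∂F_y/∂y + ∂F_z/∂z = 72x^2 + 0 + 0 = 72x^2.

V is a rectangular box, so dV = dx dy dz with 0 ≤ x ≤ 5, 0 ≤ y ≤ 2, 0 ≤ z ≤ 2.

Integrate (72x^2) over V as an iterated integral:

    ∭_V (∇·F) dV = ∫_0^{5} ∫_0^{2} ∫_0^{2} (72x^2) dz dy dx.

Inner (z from 0 to 2): 144x^2.
Middle (y from 0 to 2): 288x^2.
Outer (x from 0 to 5): 12000.

Therefore ∯_{∂V} F · n dS = 12000.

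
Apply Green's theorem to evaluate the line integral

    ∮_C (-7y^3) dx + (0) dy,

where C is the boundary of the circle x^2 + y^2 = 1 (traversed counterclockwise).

Green's theorem converts the closed line integral into a double integral over the enclosed region D:

    ∮_C P dx + Q dy = ∬_D (∂Q/∂x - ∂P/∂y) dA.

Here P = -7y^3, Q = 0, so

    ∂Q/∂x = 0,    ∂P/∂y = -21y^2,
    ∂Q/∂x - ∂P/∂y = 21y^2.

D is the region x^2 + y^2 ≤ 1. Evaluating the double integral:

In polar coordinates (x = r cos θ, y = r sin θ, dA = r dr dθ) the integrand becomes 21r^2sin(θ)^2, so

    ∬_D (21y^2) dA = ∫_0^{2π} ∫_0^{1} (21r^2sin(θ)^2) · r dr dθ.

Inner (r from 0 to 1): 21sin(θ)^2/4.
Outer (θ from 0 to 2π): 21π/4.

Therefore ∮_C P dx + Q dy = 21π/4.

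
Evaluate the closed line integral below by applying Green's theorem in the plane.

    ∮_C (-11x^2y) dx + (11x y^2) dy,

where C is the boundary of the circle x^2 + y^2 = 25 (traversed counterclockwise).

Green's theorem converts the closed line integral into a double integral over the enclosed region D:

    ∮_C P dx + Q dy = ∬_D (∂Q/∂x - ∂P/∂y) dA.

Here P = -11x^2y, Q = 11x y^2, so

    ∂Q/∂x = 11y^2,    ∂P/∂y = -11x^2,
    ∂Q/∂x - ∂P/∂y = 11x^2 + 11y^2.

D is the region x^2 + y^2 ≤ 25. Evaluating the double integral:

In polar coordinates (x = r cos θ, y = r sin θ, dA = r dr dθ) the integrand becomes 11r^2, so

    ∬_D (11x^2 + 11y^2) dA = ∫_0^{2π} ∫_0^{5} (11r^2) · r dr dθ.

Inner (r from 0 to 5): 6875/4.
Outer (θ from 0 to 2π): 6875π/2.

Therefore ∮_C P dx + Q dy = 6875π/2.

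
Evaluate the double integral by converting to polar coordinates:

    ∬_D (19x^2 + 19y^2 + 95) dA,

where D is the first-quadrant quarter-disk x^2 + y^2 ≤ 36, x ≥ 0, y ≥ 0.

The region D is 0 ≤ r ≤ 6, 0 ≤ θ ≤ π/2 in polar coordinates, where x = r cos(θ), y = r sin(θ), and dA = r dr dθ.

Under the substitution, the integrand becomes 19r^2 + 95, so

    ∬_D (19x^2 + 19y^2 + 95) dA = ∫_{0}^{π/2} ∫_{0}^{6} (19r^2 + 95) · r dr dθ.

Inner integral (in r): ∫_{0}^{6} (19r^2 + 95) · r dr = 7866.

Outer integral (in θ): ∫_{0}^{π/2} (7866) dθ = 3933π.

Therefore ∬_D (19x^2 + 19y^2 + 95) dA = 3933π.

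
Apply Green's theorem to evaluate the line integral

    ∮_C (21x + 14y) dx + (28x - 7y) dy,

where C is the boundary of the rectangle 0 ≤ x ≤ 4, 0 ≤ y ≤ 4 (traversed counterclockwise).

Green's theorem converts the closed line integral into a double integral over the enclosed region D:

    ∮_C P dx + Q dy = ∬_D (∂Q/∂x - ∂P/∂y) dA.

Here P = 21x + 14y, Q = 28x - 7y, so

    ∂Q/∂x = 28,    ∂P/∂y = 14,
    ∂Q/∂x - ∂P/∂y = 14.

D is the region 0 ≤ x ≤ 4, 0 ≤ y ≤ 4. Evaluating the double integral:

    ∬_D (14) dA = ∫_0^{4} ∫_0^{4} (14) dy dx.

Inner (y from 0 to 4): 56.
Outer (x from 0 to 4): 224.

Therefore ∮_C P dx + Q dy = 224.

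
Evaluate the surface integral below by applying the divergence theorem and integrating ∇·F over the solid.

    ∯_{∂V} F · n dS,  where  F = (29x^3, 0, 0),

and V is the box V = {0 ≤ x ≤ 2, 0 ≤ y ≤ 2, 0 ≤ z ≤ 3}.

By the divergence theorem,

    ∯_{∂V} F · n dS = ∭_V (∇ · F) dV.

Compute the divergence:
    ∇ · F = ∂F_x/∂x + ∂F_y/∂y + ∂F_z/∂z = 87x^2 + 0 + 0 = 87x^2.

V is a rectangular box, so dV = dx dy dz with 0 ≤ x ≤ 2, 0 ≤ y ≤ 2, 0 ≤ z ≤ 3.

Integrate (87x^2) over V as an iterated integral:

    ∭_V (∇·F) dV = ∫_0^{2} ∫_0^{2} ∫_0^{3} (87x^2) dz dy dx.

Inner (z from 0 to 3): 261x^2.
Middle (y from 0 to 2): 522x^2.
Outer (x from 0 to 2): 1392.

Therefore ∯_{∂V} F · n dS = 1392.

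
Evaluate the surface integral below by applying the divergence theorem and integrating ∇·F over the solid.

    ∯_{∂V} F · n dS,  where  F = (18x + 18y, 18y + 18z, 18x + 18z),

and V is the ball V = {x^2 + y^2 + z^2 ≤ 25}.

By the divergence theorem,

    ∯_{∂V} F · n dS = ∭_V (∇ · F) dV.

Compute the divergence:
    ∇ · F = ∂F_x/∂x + ∂F_y/∂y + ∂F_z/∂z = 18 + 18 + 18 = 54.

In spherical coordinates, x = ρ sin(φ) cos(θ), y = ρ sin(φ) sin(θ), z = ρ cos(φ), dV = ρ^2 sin(φ) dρ dφ dθ, with 0 ≤ ρ ≤ 5, 0 ≤ φ ≤ π, 0 ≤ θ ≤ 2π.

The integrand, after substitution and multiplying by the volume element, becomes (54) · ρ^2 sin(φ), so

    ∭_V (∇·F) dV = ∫_0^{2π} ∫_0^{π} ∫_0^{5} (54) · ρ^2 sin(φ) dρ dφ dθ.

Inner (ρ from 0 to 5): 2250sin(φ).
Middle (φ from 0 to π): 4500.
Outer (θ from 0 to 2π): 9000π.

Therefore ∯_{∂V} F · n dS = 9000π.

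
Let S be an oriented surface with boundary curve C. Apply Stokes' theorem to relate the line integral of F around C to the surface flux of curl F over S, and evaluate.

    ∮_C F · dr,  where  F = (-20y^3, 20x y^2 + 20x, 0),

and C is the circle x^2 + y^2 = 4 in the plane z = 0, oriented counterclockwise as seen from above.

Let S be the flat disk x^2 + y^2 ≤ 4 in the plane z = 0, with upward unit normal n̂ = ẑ. By Stokes' theorem,

    ∮_C F · dr = ∬_S (∇ × F) · n̂ dS = ∬_D (curl F)_z dA,

where D is the disk x^2 + y^2 ≤ 4.

Compute the curl of F = (-20y^3, 20x y^2 + 20x, 0):
    (∇ × F)_x = ∂F_z/∂y - ∂F_y/∂z = 0,
    (∇ × F)_y = ∂F_x/∂z - ∂F_z/∂x = 0,
    (∇ × F)_z = ∂F_y/∂x - ∂F_x/∂y = 80y^2 + 20.

On z = 0, (curl F)_z = 80y^2 + 20.

Convert to polar (x = r cos θ, y = r sin θ, dA = r dr dθ); the integrand becomes 80r^2sin(θ)^2 + 20, so

    ∬_D (curl F)_z dA = ∫_0^{2π} ∫_0^{2} (80r^2sin(θ)^2 + 20) · r dr dθ.

Inner (r from 0 to 2): 320sin(θ)^2 + 40.
Outer (θ from 0 to 2π): 400π.

Therefore ∮_C F · dr = 400π.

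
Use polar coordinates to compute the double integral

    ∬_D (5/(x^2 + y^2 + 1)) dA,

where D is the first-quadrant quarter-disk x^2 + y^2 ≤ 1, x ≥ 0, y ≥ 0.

The region D is 0 ≤ r ≤ 1, 0 ≤ θ ≤ π/2 in polar coordinates, where x = r cos(θ), y = r sin(θ), and dA = r dr dθ.

Under the substitution, the integrand becomes 5/(r^2 + 1), so

    ∬_D (5/(x^2 + y^2 + 1)) dA = ∫_{0}^{π/2} ∫_{0}^{1} (5/(r^2 + 1)) · r dr dθ.

Inner integral (in r): ∫_{0}^{1} (5/(r^2 + 1)) · r dr = 5log(2)/2.

Outer integral (in θ): ∫_{0}^{π/2} (5log(2)/2) dθ = 5π log(2)/4.

Therefore ∬_D (5/(x^2 + y^2 + 1)) dA = 5π log(2)/4.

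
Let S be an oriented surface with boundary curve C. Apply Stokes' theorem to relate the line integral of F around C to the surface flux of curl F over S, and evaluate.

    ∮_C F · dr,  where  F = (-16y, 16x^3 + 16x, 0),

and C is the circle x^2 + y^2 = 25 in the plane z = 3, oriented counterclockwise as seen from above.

Let S be the flat disk x^2 + y^2 ≤ 25 in the plane z = 3, with upward unit normal n̂ = ẑ. By Stokes' theorem,

    ∮_C F · dr = ∬_S (∇ × F) · n̂ dS = ∬_D (curl F)_z dA,

where D is the disk x^2 + y^2 ≤ 25.

Compute the curl of F = (-16y, 16x^3 + 16x, 0):
    (∇ × F)_x = ∂F_z/∂y - ∂F_y/∂z = 0,
    (∇ × F)_y = ∂F_x/∂z - ∂F_z/∂x = 0,
    (∇ × F)_z = ∂F_y/∂x - ∂F_x/∂y = 48x^2 + 32.

On z = 3, (curl F)_z = 48x^2 + 32.

Convert to polar (x = r cos θ, y = r sin θ, dA = r dr dθ); the integrand becomes 48r^2cos(θ)^2 + 32, so

    ∬_D (curl F)_z dA = ∫_0^{2π} ∫_0^{5} (48r^2cos(θ)^2 + 32) · r dr dθ.

Inner (r from 0 to 5): 7500cos(θ)^2 + 400.
Outer (θ from 0 to 2π): 8300π.

Therefore ∮_C F · dr = 8300π.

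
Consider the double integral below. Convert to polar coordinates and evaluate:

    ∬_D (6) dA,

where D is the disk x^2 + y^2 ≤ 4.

The region D is 0 ≤ r ≤ 2, 0 ≤ θ ≤ 2π in polar coordinates, where x = r cos(θ), y = r sin(θ), and dA = r dr dθ.

Under the substitution, the integrand becomes 6, so

    ∬_D (6) dA = ∫_{0}^{2π} ∫_{0}^{2} (6) · r dr dθ.

Inner integral (in r): ∫_{0}^{2} (6) · r dr = 12.

Outer integral (in θ): ∫_{0}^{2π} (12) dθ = 24π.

Therefore ∬_D (6) dA = 24π.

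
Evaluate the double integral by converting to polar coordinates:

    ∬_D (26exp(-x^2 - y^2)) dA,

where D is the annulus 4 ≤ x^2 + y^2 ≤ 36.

The region D is 2 ≤ r ≤ 6, 0 ≤ θ ≤ 2π in polar coordinates, where x = r cos(θ), y = r sin(θ), and dA = r dr dθ.

Under the substitution, the integrand becomes 26exp(-r^2), so

    ∬_D (26exp(-x^2 - y^2)) dA = ∫_{0}^{2π} ∫_{2}^{6} (26exp(-r^2)) · r dr dθ.

Inner integral (in r): ∫_{2}^{6} (26exp(-r^2)) · r dr = -(13 - 13exp(32))exp(-36).

Outer integral (in θ): ∫_{0}^{2π} (-(13 - 13exp(32))exp(-36)) dθ = -26π (1 - exp(32))exp(-36).

Therefore ∬_D (26exp(-x^2 - y^2)) dA = -26π (1 - exp(32))exp(-36).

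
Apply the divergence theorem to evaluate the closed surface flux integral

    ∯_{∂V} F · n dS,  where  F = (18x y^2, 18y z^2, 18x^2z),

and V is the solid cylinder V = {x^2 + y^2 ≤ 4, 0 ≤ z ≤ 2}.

By the divergence theorem,

    ∯_{∂V} F · n dS = ∭_V (∇ · F) dV.

Compute the divergence:
    ∇ · F = ∂F_x/∂x + ∂F_y/∂y + ∂F_z/∂z = 18y^2 + 18z^2 + 18x^2 = 18x^2 + 18y^2 + 18z^2.

In cylindrical coordinates, x = r cos(θ), y = r sin(θ), z = z, dV = r dr dθ dz, with 0 ≤ r ≤ 2, 0 ≤ θ ≤ 2π, 0 ≤ z ≤ 2.

The integrand, after substitution and multiplying by the volume element, becomes (18r^2 + 18z^2) · r, so

    ∭_V (∇·F) dV = ∫_0^{2π} ∫_0^{2} ∫_0^{2} (18r^2 + 18z^2) · r dz dr dθ.

Inner (z from 0 to 2): 36r^3 + 48r.
Middle (r from 0 to 2): 240.
Outer (θ from 0 to 2π): 480π.

Therefore ∯_{∂V} F · n dS = 480π.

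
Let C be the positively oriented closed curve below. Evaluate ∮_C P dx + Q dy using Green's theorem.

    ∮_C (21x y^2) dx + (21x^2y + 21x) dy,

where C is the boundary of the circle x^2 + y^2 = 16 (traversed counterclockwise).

Green's theorem converts the closed line integral into a double integral over the enclosed region D:

    ∮_C P dx + Q dy = ∬_D (∂Q/∂x - ∂P/∂y) dA.

Here P = 21x y^2, Q = 21x^2y + 21x, so

    ∂Q/∂x = 42x y + 21,    ∂P/∂y = 42x y,
    ∂Q/∂x - ∂P/∂y = 21.

D is the region x^2 + y^2 ≤ 16. Evaluating the double integral:

In polar coordinates (x = r cos θ, y = r sin θ, dA = r dr dθ) the integrand becomes 21, so

    ∬_D (21) dA = ∫_0^{2π} ∫_0^{4} (21) · r dr dθ.

Inner (r from 0 to 4): 168.
Outer (θ from 0 to 2π): 336π.

Therefore ∮_C P dx + Q dy = 336π.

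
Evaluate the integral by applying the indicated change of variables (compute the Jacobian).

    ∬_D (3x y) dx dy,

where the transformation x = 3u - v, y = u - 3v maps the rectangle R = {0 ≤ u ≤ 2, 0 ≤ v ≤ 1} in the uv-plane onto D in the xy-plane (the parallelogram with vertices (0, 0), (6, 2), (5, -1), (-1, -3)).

Compute the Jacobian determinant of (x, y) with respect to (u, v):

    ∂(x,y)/∂(u,v) = | 3  -1 | = (3)(-3) - (-1)(1) = -8.
                   | 1  -3 |

Its absolute value is |J| = 8 (the area scaling factor).

Substituting x = 3u - v, y = u - 3v into the integrand,

    3x y → 9u^2 - 30u v + 9v^2,

so the integral becomes

    ∬_R (9u^2 - 30u v + 9v^2) · |J| du dv = ∫_0^2 ∫_0^1 (72u^2 - 240u v + 72v^2) dv du.

Inner (v): 72u^2 - 120u + 24.
Outer (u): 0.

Therefore ∬_D (3x y) dx dy = 0.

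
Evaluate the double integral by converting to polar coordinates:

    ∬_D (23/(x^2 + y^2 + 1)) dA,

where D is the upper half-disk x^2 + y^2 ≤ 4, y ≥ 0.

The region D is 0 ≤ r ≤ 2, 0 ≤ θ ≤ π in polar coordinates, where x = r cos(θ), y = r sin(θ), and dA = r dr dθ.

Under the substitution, the integrand becomes 23/(r^2 + 1), so

    ∬_D (23/(x^2 + y^2 + 1)) dA = ∫_{0}^{π} ∫_{0}^{2} (23/(r^2 + 1)) · r dr dθ.

Inner integral (in r): ∫_{0}^{2} (23/(r^2 + 1)) · r dr = 23log(5)/2.

Outer integral (in θ): ∫_{0}^{π} (23log(5)/2) dθ = 23π log(5)/2.

Therefore ∬_D (23/(x^2 + y^2 + 1)) dA = 23π log(5)/2.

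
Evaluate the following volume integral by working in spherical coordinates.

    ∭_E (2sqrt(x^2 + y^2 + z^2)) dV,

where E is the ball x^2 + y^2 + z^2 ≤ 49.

In spherical coordinates, x = ρ sin(φ) cos(θ), y = ρ sin(φ) sin(θ), z = ρ cos(φ), and dV = ρ^2 sin(φ) dρ dφ dθ.

The integrand becomes 2ρ, so

    ∭_E (2sqrt(x^2 + y^2 + z^2)) dV = ∫_{0}^{2π} ∫_{0}^{π} ∫_{0}^{7} (2ρ) · ρ^2 sin(φ) dρ dφ dθ.

Inner (ρ): 2401sin(φ)/2.
Middle (φ): 2401.
Outer (θ): 4802π.

Therefore the triple integral equals 4802π.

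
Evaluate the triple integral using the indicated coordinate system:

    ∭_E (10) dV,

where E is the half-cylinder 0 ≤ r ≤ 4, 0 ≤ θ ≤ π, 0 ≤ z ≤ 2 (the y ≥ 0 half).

In cylindrical coordinates, x = r cos(θ), y = r sin(θ), z = z, and dV = r dr dθ dz.

The integrand becomes 10, so

    ∭_E (10) dV = ∫_{0}^{π} ∫_{0}^{4} ∫_{0}^{2} (10) · r dz dr dθ.

Inner (z): 20r.
Middle (r from 0 to 4): 160.
Outer (θ): 160π.

Therefore the triple integral equals 160π.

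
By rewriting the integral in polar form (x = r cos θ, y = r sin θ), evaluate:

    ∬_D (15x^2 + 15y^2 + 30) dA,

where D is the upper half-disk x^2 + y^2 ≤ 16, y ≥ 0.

The region D is 0 ≤ r ≤ 4, 0 ≤ θ ≤ π in polar coordinates, where x = r cos(θ), y = r sin(θ), and dA = r dr dθ.

Under the substitution, the integrand becomes 15r^2 + 30, so

    ∬_D (15x^2 + 15y^2 + 30) dA = ∫_{0}^{π} ∫_{0}^{4} (15r^2 + 30) · r dr dθ.

Inner integral (in r): ∫_{0}^{4} (15r^2 + 30) · r dr = 1200.

Outer integral (in θ): ∫_{0}^{π} (1200) dθ = 1200π.

Therefore ∬_D (15x^2 + 15y^2 + 30) dA = 1200π.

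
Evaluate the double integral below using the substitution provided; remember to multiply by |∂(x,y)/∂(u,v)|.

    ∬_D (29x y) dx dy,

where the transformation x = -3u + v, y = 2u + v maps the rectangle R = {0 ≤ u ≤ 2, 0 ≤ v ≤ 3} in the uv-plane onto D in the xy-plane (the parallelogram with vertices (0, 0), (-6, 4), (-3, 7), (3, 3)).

Compute the Jacobian determinant of (x, y) with respect to (u, v):

    ∂(x,y)/∂(u,v) = | -3  1 | = (-3)(1) - (1)(2) = -5.
                   | 2  1 |

Its absolute value is |J| = 5 (the area scaling factor).

Substituting x = -3u + v, y = 2u + v into the integrand,

    29x y → -174u^2 - 29u v + 29v^2,

so the integral becomes

    ∬_R (-174u^2 - 29u v + 29v^2) · |J| du dv = ∫_0^2 ∫_0^3 (-870u^2 - 145u v + 145v^2) dv du.

Inner (v): -2610u^2 - 1305u/2 + 1305.
Outer (u): -5655.

Therefore ∬_D (29x y) dx dy = -5655.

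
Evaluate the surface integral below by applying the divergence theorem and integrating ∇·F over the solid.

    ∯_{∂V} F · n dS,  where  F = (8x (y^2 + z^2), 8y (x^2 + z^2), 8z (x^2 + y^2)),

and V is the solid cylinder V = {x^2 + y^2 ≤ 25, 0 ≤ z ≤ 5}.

By the divergence theorem,

    ∯_{∂V} F · n dS = ∭_V (∇ · F) dV.

Compute the divergence:
    ∇ · F = ∂F_x/∂x + ∂F_y/∂y + ∂F_z/∂z = 8y^2 + 8z^2 + 8x^2 + 8z^2 + 8x^2 + 8y^2 = 16x^2 + 16y^2 + 16z^2.

In cylindrical coordinates, x = r cos(θ), y = r sin(θ), z = z, dV = r dr dθ dz, with 0 ≤ r ≤ 5, 0 ≤ θ ≤ 2π, 0 ≤ z ≤ 5.

The integrand, after substitution and multiplying by the volume element, becomes (16r^2 + 16z^2) · r, so

    ∭_V (∇·F) dV = ∫_0^{2π} ∫_0^{5} ∫_0^{5} (16r^2 + 16z^2) · r dz dr dθ.

Inner (z from 0 to 5): 80r (r^2 + 25/3).
Middle (r from 0 to 5): 62500/3.
Outer (θ from 0 to 2π): 125000π/3.

Therefore ∯_{∂V} F · n dS = 125000π/3.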